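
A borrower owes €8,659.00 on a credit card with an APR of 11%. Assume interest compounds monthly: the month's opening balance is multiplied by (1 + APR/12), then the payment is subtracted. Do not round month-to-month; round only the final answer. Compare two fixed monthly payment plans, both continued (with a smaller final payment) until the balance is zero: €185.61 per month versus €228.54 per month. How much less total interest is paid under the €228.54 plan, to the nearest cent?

€664.10

Monthly rate r = 11%/12 = 0.916667% = 0.00916667.
At €185.61/mo: n = ⌈−ln(1 − rB₀/P)/ln(1+r)⌉ = 62 payments (last €27.91); total interest = total paid − €8,659.00 = €2,691.12.
At €228.54/mo: 47 payments (last €173.18); total interest €2,027.02.
Interest saved = €2,691.12 − €2,027.02 = €664.10.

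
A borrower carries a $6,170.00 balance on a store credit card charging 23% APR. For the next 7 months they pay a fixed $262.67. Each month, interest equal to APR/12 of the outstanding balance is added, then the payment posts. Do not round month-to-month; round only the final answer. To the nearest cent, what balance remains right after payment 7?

Monthly rate r = 23%/12 = 1.91667% = 0.0191667.
Each month: B ← B·(1+r) − $262.67.
Month 1: interest $118.26; balance after payment $6,025.59.
Month 2: interest $115.49; balance after payment $5,878.41.
Month 3: interest $112.67; balance after payment $5,728.41.
Month 4: interest $109.79; balance after payment $5,575.53.
Month 5: interest $106.86; balance after payment $5,419.73.
Month 6: interest $103.88; balance after payment $5,260.94.
Month 7: interest $100.83; balance after payment $5,099.10.

$5,099.10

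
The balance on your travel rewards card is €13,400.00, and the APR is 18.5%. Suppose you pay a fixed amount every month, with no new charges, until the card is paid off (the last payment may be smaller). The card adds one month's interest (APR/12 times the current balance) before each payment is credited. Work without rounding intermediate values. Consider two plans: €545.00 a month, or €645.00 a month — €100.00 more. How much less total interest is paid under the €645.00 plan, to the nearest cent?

Monthly rate r = 18.5%/12 = 1.54167% = 0.0154167.
At €545.00/mo: n = ⌈−ln(1 − rB₀/P)/ln(1+r)⌉ = 32 payments (last €80.24); total interest = total paid − €13,400.00 = €3,575.24.
At €645.00/mo: 26 payments (last €152.86); total interest €2,877.86.
Interest saved = €3,575.24 − €2,877.86 = €697.38.

€697.38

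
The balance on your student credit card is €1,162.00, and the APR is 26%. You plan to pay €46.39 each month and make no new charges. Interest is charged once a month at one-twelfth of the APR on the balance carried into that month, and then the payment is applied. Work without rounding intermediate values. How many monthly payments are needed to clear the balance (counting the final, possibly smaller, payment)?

Monthly rate r = 26%/12 = 2.16667% = 0.0216667.
Recurrence: B ← B·(1+r) − €46.39.
Month 1: interest €25.18; balance after payment €1,140.79.
Month 2: interest €24.72; balance after payment €1,119.11.
Closed form: n = −ln(1 − rB₀/P)/ln(1+r) = −ln(0.45728)/ln(1.02167) ≈ 36.503, so the balance reaches zero during payment 37.

37 payments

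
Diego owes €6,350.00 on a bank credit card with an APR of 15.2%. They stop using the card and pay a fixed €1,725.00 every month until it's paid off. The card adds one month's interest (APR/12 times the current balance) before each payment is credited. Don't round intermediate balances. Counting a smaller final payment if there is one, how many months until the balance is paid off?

Monthly rate r = 15.2%/12 = 1.26667% = 0.0126667.
Recurrence: B ← B·(1+r) − €1,725.00.
Month 1: interest €80.43; balance after payment €4,705.43.
Month 2: interest €59.60; balance after payment €3,040.04.
Month 3: interest €38.51; balance after payment €1,353.54.
Month 4: interest €17.14; balance after payment €0.00.

4 payments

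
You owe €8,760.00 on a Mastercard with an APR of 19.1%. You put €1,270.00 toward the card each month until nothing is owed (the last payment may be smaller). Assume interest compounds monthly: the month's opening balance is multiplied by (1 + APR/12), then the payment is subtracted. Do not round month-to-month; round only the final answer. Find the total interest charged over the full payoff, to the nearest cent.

Monthly rate r = 19.1%/12 = 1.59167% = 0.0159167.
Payoff takes n = ⌈−ln(1 − rB₀/P)/ln(1+r)⌉ = ⌈7.364⌉ = 8 payments; the last is €465.22.
Total paid = 7·€1,270.00 + €465.22 = €9,355.22.
Total interest = total paid − principal = €9,355.22 − €8,760.00 = €595.22.

€595.22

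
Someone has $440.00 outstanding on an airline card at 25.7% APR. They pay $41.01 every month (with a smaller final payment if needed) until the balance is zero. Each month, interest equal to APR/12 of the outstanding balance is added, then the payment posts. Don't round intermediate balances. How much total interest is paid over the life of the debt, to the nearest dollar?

Monthly rate r = 25.7%/12 = 2.14167% = 0.0214167.
Payoff takes n = ⌈−ln(1 − rB₀/P)/ln(1+r)⌉ = ⌈12.321⌉ = 13 payments; the last is $13.24.
Total paid = 12·$41.01 + $13.24 = $505.36.
Total interest = total paid − principal = $505.36 − $440.00 = $65.36.

$65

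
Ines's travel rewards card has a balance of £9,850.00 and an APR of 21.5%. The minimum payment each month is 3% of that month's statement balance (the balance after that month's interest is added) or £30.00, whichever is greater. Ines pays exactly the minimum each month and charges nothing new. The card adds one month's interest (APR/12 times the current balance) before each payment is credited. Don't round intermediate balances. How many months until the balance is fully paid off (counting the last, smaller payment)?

Monthly rate r = 21.5%/12 = 1.79167% = 0.0179167.
While 3% of the post-interest balance exceeds £30.00, each month B ← (B·(1+r))·(1 − 0.03), i.e. B shrinks by the factor (1+r)·0.97 = 0.98738.
This holds for months 1–182. Entering month 183 the balance is £976.15; 3% of the post-interest balance is now below £30.00, so the flat £30.00 minimum applies from here.
From month 183 a fixed £30.00 at rate r clears £976.15 in 50 more payments. Total: 182 + 50 = 232 months.

232 months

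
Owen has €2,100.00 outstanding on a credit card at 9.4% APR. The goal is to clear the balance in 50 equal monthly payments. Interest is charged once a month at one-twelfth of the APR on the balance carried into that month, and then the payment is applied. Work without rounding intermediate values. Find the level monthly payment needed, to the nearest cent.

€50.92

Monthly rate r = 9.4%/12 = 0.783333% = 0.00783333.
Level-payment amortization: P = B₀·r / (1 − (1+r)^(−n)) = 2100.00·0.00783333 / (1 − 1.00783^(−50)).
Denominator 1 − (1+r)^(−50) = 0.323038315.
P = 16.45 / 0.323038315 ≈ 50.92.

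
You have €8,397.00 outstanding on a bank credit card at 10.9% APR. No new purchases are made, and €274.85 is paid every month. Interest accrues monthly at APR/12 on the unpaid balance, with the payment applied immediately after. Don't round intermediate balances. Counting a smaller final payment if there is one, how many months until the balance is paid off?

36 payments

Monthly rate r = 10.9%/12 = 0.908333% = 0.00908333.
Recurrence: B ← B·(1+r) − €274.85.
Month 1: interest €76.27; balance after payment €8,198.42.
Month 2: interest €74.47; balance after payment €7,998.04.
Closed form: n = −ln(1 − rB₀/P)/ln(1+r) = −ln(0.72249)/ln(1.00908) ≈ 35.947, so the balance reaches zero during payment 36.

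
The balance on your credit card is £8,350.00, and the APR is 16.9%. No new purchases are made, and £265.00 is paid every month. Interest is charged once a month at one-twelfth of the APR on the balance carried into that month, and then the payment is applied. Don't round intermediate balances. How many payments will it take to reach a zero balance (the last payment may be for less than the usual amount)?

Monthly rate r = 16.9%/12 = 1.40833% = 0.0140833.
Recurrence: B ← B·(1+r) − £265.00.
Month 1: interest £117.60; balance after payment £8,202.60.
Month 2: interest £115.52; balance after payment £8,053.12.
Closed form: n = −ln(1 − rB₀/P)/ln(1+r) = −ln(0.55624)/ln(1.01408) ≈ 41.941, so the balance reaches zero during payment 42.

42 months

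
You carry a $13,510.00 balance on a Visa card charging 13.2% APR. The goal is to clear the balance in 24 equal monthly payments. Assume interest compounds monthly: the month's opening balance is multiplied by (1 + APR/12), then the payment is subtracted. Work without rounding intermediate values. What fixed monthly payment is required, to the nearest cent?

$643.56

Monthly rate r = 13.2%/12 = 1.1% = 0.011.
Level-payment amortization: P = B₀·r / (1 − (1+r)^(−n)) = 13510.00·0.011 / (1 − 1.011^(−24)).
Denominator 1 − (1+r)^(−24) = 0.230918675.
P = 148.61 / 0.230918675 ≈ 643.56.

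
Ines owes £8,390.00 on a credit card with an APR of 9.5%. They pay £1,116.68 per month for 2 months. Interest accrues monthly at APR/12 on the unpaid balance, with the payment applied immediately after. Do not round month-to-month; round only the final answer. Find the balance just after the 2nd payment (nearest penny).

£6,281.17

Monthly rate r = 9.5%/12 = 0.791667% = 0.00791667.
Each month: B ← B·(1+r) − £1,116.68.
Month 1: interest £66.42; balance after payment £7,339.74.
Month 2: interest £58.11; balance after payment £6,281.17.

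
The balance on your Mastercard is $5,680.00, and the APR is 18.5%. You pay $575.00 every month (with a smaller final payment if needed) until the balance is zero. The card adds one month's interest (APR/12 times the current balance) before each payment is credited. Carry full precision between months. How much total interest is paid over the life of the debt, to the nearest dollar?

Monthly rate r = 18.5%/12 = 1.54167% = 0.0154167.
Payoff takes n = ⌈−ln(1 − rB₀/P)/ln(1+r)⌉ = ⌈10.799⌉ = 11 payments; the last is $460.21.
Total paid = 10·$575.00 + $460.21 = $6,210.21.
Total interest = total paid − principal = $6,210.21 − $5,680.00 = $530.21.

$530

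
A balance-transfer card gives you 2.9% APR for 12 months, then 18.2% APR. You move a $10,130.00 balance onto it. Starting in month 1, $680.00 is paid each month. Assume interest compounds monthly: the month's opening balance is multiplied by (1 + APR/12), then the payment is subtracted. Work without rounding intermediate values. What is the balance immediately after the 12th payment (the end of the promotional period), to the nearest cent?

Promo months 1–12 at r₀ = 2.9%/12 = 0.00241667; months 13+ at r₁ = 18.2%/12 = 0.0151667.
After month 12: iterate B ← B·(1+r₀) − $680.00 for 12 months → $2,158.37.

$2,158.37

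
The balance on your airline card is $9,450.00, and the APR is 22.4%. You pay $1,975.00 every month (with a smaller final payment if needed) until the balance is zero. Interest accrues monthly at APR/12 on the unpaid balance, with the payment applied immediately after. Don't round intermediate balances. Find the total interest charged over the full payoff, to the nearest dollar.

Monthly rate r = 22.4%/12 = 1.86667% = 0.0186667.
Payoff takes n = ⌈−ln(1 − rB₀/P)/ln(1+r)⌉ = ⌈5.059⌉ = 6 payments; the last is $117.08.
Total paid = 5·$1,975.00 + $117.08 = $9,992.08.
Total interest = total paid − principal = $9,992.08 − $9,450.00 = $542.08.

$542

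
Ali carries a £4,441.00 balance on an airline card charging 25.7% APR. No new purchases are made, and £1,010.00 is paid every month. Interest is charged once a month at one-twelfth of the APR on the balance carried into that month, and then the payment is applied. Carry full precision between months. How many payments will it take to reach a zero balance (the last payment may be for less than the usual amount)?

Monthly rate r = 25.7%/12 = 2.14167% = 0.0214167.
Recurrence: B ← B·(1+r) − £1,010.00.
Month 1: interest £95.11; balance after payment £3,526.11.
Month 2: interest £75.52; balance after payment £2,591.63.
Month 3: interest £55.50; balance after payment £1,637.13.
Month 4: interest £35.06; balance after payment £662.19.
Month 5: interest £14.18; balance after payment £0.00.

5 payments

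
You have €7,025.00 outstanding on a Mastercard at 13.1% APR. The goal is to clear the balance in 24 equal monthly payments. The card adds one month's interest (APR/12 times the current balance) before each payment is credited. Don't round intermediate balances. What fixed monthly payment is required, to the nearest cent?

€334.31

Monthly rate r = 13.1%/12 = 1.09167% = 0.0109167.
Level-payment amortization: P = B₀·r / (1 − (1+r)^(−n)) = 7025.00·0.0109167 / (1 − 1.01092^(−24)).
Denominator 1 − (1+r)^(−24) = 0.229395679.
P = 76.6896 / 0.229395679 ≈ 334.31.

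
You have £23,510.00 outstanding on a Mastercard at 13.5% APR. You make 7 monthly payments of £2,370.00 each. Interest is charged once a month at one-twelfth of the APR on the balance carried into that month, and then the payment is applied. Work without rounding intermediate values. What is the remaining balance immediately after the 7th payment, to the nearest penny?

Monthly rate r = 13.5%/12 = 1.125% = 0.01125.
Each month: B ← B·(1+r) − £2,370.00.
Month 1: interest £264.49; balance after payment £21,404.49.
Month 2: interest £240.80; balance after payment £19,275.29.
Month 3: interest £216.85; balance after payment £17,122.13.
Month 4: interest £192.62; balance after payment £14,944.76.
Month 5: interest £168.13; balance after payment £12,742.89.
Month 6: interest £143.36; balance after payment £10,516.25.
Month 7: interest £118.31; balance after payment £8,264.55.

£8,264.55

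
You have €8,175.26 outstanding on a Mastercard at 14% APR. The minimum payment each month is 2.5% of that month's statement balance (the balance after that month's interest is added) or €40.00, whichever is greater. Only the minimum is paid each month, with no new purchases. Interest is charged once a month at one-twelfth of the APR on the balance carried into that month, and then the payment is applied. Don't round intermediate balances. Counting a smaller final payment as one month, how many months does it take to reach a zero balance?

Monthly rate r = 14%/12 = 1.16667% = 0.0116667.
While 2.5% of the post-interest balance exceeds €40.00, each month B ← (B·(1+r))·(1 − 0.025), i.e. B shrinks by the factor (1+r)·0.975 = 0.98638.
This holds for months 1–120. Entering month 121 the balance is €1,575.97; 2.5% of the post-interest balance is now below €40.00, so the flat €40.00 minimum applies from here.
From month 121 a fixed €40.00 at rate r clears €1,575.97 in 54 more payments. Total: 120 + 54 = 174 months.

174 months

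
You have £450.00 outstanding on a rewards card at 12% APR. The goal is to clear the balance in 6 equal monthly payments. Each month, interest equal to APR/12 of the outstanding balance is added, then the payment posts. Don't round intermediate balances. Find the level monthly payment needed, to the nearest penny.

£77.65

Monthly rate r = 12%/12 = 1% = 0.01.
Level-payment amortization: P = B₀·r / (1 − (1+r)^(−n)) = 450.00·0.01 / (1 − 1.01^(−6)).
Denominator 1 − (1+r)^(−6) = 0.0579547647.
P = 4.5 / 0.0579547647 ≈ 77.65.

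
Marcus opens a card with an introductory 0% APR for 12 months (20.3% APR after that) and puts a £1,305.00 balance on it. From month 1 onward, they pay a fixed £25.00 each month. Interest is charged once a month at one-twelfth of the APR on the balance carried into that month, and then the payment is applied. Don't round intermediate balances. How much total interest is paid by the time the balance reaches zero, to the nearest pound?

Promo months 1–12 at r₀ = 0%/12 = 0; months 13+ at r₁ = 20.3%/12 = 0.0169167.
After month 12 (no interest yet): B = £1,305.00 − 12·£25.00 = £1,005.00.
Then at r₁ with £25.00/mo: n₂ = −ln(1 − r₁·B/P)/ln(1+r₁) ≈ 67.93 → 68 more payments.
Total paid = 79·£25.00 + £23.34 = £1,998.34; interest = £1,998.34 − £1,305.00 = £693.34.

£693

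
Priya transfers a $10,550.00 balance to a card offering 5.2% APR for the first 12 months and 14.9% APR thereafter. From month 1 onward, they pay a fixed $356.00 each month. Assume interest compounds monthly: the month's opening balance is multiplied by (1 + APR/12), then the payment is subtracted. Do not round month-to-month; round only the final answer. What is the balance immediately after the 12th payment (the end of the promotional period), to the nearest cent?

$6,736.56

Promo months 1–12 at r₀ = 5.2%/12 = 0.00433333; months 13+ at r₁ = 14.9%/12 = 0.0124167.
After month 12: iterate B ← B·(1+r₀) − $356.00 for 12 months → $6,736.56.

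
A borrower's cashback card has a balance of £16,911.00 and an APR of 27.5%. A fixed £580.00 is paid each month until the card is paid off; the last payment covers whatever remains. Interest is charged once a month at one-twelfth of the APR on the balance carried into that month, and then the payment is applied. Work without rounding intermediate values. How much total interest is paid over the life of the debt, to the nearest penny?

£11,329.08

Monthly rate r = 27.5%/12 = 2.29167% = 0.0229167.
Payoff takes n = ⌈−ln(1 − rB₀/P)/ln(1+r)⌉ = ⌈48.687⌉ = 49 payments; the last is £400.08.
Total paid = 48·£580.00 + £400.08 = £28,240.08.
Total interest = total paid − principal = £28,240.08 − £16,911.00 = £11,329.08.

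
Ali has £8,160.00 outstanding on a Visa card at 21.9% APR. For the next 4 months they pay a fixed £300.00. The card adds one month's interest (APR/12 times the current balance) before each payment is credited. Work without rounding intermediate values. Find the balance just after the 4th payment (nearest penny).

£7,538.93

Monthly rate r = 21.9%/12 = 1.825% = 0.01825.
Each month: B ← B·(1+r) − £300.00.
Month 1: interest £148.92; balance after payment £8,008.92.
Month 2: interest £146.16; balance after payment £7,855.08.
Month 3: interest £143.36; balance after payment £7,698.44.
Month 4: interest £140.50; balance after payment £7,538.93.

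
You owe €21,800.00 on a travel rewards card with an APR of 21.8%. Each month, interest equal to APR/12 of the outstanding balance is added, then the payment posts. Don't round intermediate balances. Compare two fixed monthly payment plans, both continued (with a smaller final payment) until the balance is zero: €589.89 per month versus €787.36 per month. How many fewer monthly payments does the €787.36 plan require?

Monthly rate r = 21.8%/12 = 1.81667% = 0.0181667.
At €589.89/mo: n = ⌈−ln(1 − rB₀/P)/ln(1+r)⌉ = 62 payments (last €479.05); total interest = total paid − €21,800.00 = €14,662.34.
At €787.36/mo: 39 payments (last €657.21); total interest €8,776.89.
Payments saved = 62 − 39 = 23.

23 fewer payments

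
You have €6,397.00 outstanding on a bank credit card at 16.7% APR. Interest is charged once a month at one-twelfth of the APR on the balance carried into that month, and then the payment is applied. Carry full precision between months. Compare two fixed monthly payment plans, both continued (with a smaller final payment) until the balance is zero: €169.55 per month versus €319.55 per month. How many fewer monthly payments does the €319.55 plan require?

30 fewer payments

Monthly rate r = 16.7%/12 = 1.39167% = 0.0139167.
At €169.55/mo: n = ⌈−ln(1 − rB₀/P)/ln(1+r)⌉ = 54 payments (last €148.34); total interest = total paid − €6,397.00 = €2,737.49.
At €319.55/mo: 24 payments (last €201.15); total interest €1,153.80.
Payments saved = 54 − 24 = 30.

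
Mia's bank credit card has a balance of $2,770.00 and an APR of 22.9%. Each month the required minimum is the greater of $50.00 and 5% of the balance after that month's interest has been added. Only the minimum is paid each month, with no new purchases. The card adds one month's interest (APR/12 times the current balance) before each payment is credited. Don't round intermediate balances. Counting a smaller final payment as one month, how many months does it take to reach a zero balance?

57 months

Monthly rate r = 22.9%/12 = 1.90833% = 0.0190833.
While 5% of the post-interest balance exceeds $50.00, each month B ← (B·(1+r))·(1 − 0.05), i.e. B shrinks by the factor (1+r)·0.95 = 0.96813.
This holds for months 1–33. Entering month 34 the balance is $951.22; 5% of the post-interest balance is now below $50.00, so the flat $50.00 minimum applies from here.
From month 34 a fixed $50.00 at rate r clears $951.22 in 24 more payments. Total: 33 + 24 = 57 months.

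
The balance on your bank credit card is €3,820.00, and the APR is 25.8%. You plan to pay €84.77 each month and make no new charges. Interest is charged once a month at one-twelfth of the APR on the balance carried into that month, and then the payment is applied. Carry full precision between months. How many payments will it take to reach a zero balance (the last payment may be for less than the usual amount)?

164 payments

Monthly rate r = 25.8%/12 = 2.15% = 0.0215.
Recurrence: B ← B·(1+r) − €84.77.
Month 1: interest €82.13; balance after payment €3,817.36.
Month 2: interest €82.07; balance after payment €3,814.66.
Closed form: n = −ln(1 − rB₀/P)/ln(1+r) = −ln(0.031143)/ln(1.0215) ≈ 163.085, so the balance reaches zero during payment 164.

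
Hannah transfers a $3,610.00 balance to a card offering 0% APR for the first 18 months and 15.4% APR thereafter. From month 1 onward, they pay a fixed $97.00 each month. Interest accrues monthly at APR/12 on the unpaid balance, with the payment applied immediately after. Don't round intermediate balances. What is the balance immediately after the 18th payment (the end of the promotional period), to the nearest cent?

Promo months 1–18 at r₀ = 0%/12 = 0; months 19+ at r₁ = 15.4%/12 = 0.0128333.
After month 18 (no interest yet): B = $3,610.00 − 18·$97.00 = $1,864.00.

$1,864.00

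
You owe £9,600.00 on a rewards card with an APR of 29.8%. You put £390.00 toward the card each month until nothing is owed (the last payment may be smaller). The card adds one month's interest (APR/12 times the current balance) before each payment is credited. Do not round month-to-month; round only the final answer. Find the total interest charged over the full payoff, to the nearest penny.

£5,424.09

Monthly rate r = 29.8%/12 = 2.48333% = 0.0248333.
Payoff takes n = ⌈−ln(1 − rB₀/P)/ln(1+r)⌉ = ⌈38.520⌉ = 39 payments; the last is £204.09.
Total paid = 38·£390.00 + £204.09 = £15,024.09.
Total interest = total paid − principal = £15,024.09 − £9,600.00 = £5,424.09.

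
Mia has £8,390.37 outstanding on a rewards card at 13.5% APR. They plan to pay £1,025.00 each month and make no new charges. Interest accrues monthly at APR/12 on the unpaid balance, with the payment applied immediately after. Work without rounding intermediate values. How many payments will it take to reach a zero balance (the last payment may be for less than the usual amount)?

9 payments

Monthly rate r = 13.5%/12 = 1.125% = 0.01125.
Recurrence: B ← B·(1+r) − £1,025.00.
Month 1: interest £94.39; balance after payment £7,459.76.
Month 2: interest £83.92; balance after payment £6,518.68.
Closed form: n = −ln(1 − rB₀/P)/ln(1+r) = −ln(0.90791)/ln(1.01125) ≈ 8.636, so the balance reaches zero during payment 9.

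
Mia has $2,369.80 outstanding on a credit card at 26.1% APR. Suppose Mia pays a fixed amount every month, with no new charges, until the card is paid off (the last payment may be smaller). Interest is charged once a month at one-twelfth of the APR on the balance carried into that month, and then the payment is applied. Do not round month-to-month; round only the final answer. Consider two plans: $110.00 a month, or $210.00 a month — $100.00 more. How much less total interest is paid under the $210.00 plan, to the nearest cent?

Monthly rate r = 26.1%/12 = 2.175% = 0.02175.
At $110.00/mo: n = ⌈−ln(1 − rB₀/P)/ln(1+r)⌉ = 30 payments (last $42.22); total interest = total paid − $2,369.80 = $862.42.
At $210.00/mo: 14 payments (last $18.79); total interest $378.99.
Interest saved = $862.42 − $378.99 = $483.43.

$483.43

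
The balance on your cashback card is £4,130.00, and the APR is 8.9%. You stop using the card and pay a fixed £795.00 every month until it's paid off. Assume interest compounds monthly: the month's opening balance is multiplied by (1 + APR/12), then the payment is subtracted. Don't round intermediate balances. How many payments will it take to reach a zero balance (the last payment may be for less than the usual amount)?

6 months

Monthly rate r = 8.9%/12 = 0.741667% = 0.00741667.
Recurrence: B ← B·(1+r) − £795.00.
Month 1: interest £30.63; balance after payment £3,365.63.
Month 2: interest £24.96; balance after payment £2,595.59.
Month 3: interest £19.25; balance after payment £1,819.84.
Month 4: interest £13.50; balance after payment £1,038.34.
Month 5: interest £7.70; balance after payment £251.04.
Month 6: interest £1.86; balance after payment £0.00.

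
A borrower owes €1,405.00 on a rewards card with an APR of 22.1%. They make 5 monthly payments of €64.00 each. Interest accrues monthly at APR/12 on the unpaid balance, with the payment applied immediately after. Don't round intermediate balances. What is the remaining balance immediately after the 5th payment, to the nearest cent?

€1,207.23

Monthly rate r = 22.1%/12 = 1.84167% = 0.0184167.
Each month: B ← B·(1+r) − €64.00.
Month 1: interest €25.88; balance after payment €1,366.88.
Month 2: interest €25.17; balance after payment €1,328.05.
Month 3: interest €24.46; balance after payment €1,288.51.
Month 4: interest €23.73; balance after payment €1,248.24.
Month 5: interest €22.99; balance after payment €1,207.23.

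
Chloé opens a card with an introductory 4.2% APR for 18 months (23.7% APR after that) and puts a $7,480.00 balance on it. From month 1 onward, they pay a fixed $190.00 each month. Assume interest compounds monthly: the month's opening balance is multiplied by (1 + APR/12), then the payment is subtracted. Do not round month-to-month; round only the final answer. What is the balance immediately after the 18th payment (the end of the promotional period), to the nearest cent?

$4,441.86

Promo months 1–18 at r₀ = 4.2%/12 = 0.0035; months 19+ at r₁ = 23.7%/12 = 0.01975.
After month 18: iterate B ← B·(1+r₀) − $190.00 for 18 months → $4,441.86.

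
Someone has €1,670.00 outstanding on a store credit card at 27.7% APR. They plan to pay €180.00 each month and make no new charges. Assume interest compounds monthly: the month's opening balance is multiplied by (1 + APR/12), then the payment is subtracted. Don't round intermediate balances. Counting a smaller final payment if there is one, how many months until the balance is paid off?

Monthly rate r = 27.7%/12 = 2.30833% = 0.0230833.
Recurrence: B ← B·(1+r) − €180.00.
Month 1: interest €38.55; balance after payment €1,528.55.
Month 2: interest €35.28; balance after payment €1,383.83.
Closed form: n = −ln(1 − rB₀/P)/ln(1+r) = −ln(0.78584)/ln(1.02308) ≈ 10.561, so the balance reaches zero during payment 11.

11 payments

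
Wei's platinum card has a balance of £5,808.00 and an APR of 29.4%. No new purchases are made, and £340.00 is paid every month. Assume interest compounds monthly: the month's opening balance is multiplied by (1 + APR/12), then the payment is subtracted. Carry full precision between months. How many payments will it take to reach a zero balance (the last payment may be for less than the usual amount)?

Monthly rate r = 29.4%/12 = 2.45% = 0.0245.
Recurrence: B ← B·(1+r) − £340.00.
Month 1: interest £142.30; balance after payment £5,610.30.
Month 2: interest £137.45; balance after payment £5,407.75.
Closed form: n = −ln(1 − rB₀/P)/ln(1+r) = −ln(0.58148)/ln(1.0245) ≈ 22.400, so the balance reaches zero during payment 23.

23 months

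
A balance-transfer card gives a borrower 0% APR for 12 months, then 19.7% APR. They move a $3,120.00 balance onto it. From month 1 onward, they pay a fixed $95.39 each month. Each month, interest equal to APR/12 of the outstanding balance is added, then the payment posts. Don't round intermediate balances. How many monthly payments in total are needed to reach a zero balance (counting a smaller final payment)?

38 months

Promo months 1–12 at r₀ = 0%/12 = 0; months 13+ at r₁ = 19.7%/12 = 0.0164167.
After month 12 (no interest yet): B = $3,120.00 − 12·$95.39 = $1,975.32.
Then at r₁ with $95.39/mo: n₂ = −ln(1 − r₁·B/P)/ln(1+r₁) ≈ 25.51 → 26 more payments.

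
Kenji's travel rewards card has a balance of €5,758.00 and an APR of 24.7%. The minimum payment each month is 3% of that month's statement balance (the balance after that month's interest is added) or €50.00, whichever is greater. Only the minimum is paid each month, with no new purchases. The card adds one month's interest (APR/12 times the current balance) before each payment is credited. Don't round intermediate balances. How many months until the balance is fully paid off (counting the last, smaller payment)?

180 months

Monthly rate r = 24.7%/12 = 2.05833% = 0.0205833.
While 3% of the post-interest balance exceeds €50.00, each month B ← (B·(1+r))·(1 − 0.03), i.e. B shrinks by the factor (1+r)·0.97 = 0.98997.
This holds for months 1–125. Entering month 126 the balance is €1,632.29; 3% of the post-interest balance is now below €50.00, so the flat €50.00 minimum applies from here.
From month 126 a fixed €50.00 at rate r clears €1,632.29 in 55 more payments. Total: 125 + 55 = 180 months.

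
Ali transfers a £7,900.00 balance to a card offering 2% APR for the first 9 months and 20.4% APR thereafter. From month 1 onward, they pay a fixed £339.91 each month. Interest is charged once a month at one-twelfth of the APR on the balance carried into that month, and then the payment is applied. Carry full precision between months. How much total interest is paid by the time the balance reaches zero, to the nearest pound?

Promo months 1–9 at r₀ = 2%/12 = 0.00166667; months 10+ at r₁ = 20.4%/12 = 0.017.
After month 9: iterate B ← B·(1+r₀) − £339.91 for 9 months → £4,939.63.
Then at r₁ with £339.91/mo: n₂ = −ln(1 − r₁·B/P)/ln(1+r₁) ≈ 16.83 → 17 more payments.
Total paid = 25·£339.91 + £283.47 = £8,781.22; interest = £8,781.22 − £7,900.00 = £881.22.

£881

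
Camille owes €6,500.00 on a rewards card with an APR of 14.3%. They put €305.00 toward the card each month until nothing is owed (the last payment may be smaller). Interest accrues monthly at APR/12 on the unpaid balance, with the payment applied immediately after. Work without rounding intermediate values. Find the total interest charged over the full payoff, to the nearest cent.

Monthly rate r = 14.3%/12 = 1.19167% = 0.0119167.
Payoff takes n = ⌈−ln(1 − rB₀/P)/ln(1+r)⌉ = ⌈24.732⌉ = 25 payments; the last is €223.55.
Total paid = 24·€305.00 + €223.55 = €7,543.55.
Total interest = total paid − principal = €7,543.55 − €6,500.00 = €1,043.55.

€1,043.55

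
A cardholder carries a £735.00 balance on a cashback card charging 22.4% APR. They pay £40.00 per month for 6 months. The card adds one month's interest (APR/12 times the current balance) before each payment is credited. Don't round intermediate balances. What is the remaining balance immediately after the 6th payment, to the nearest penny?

£569.78

Monthly rate r = 22.4%/12 = 1.86667% = 0.0186667.
Each month: B ← B·(1+r) − £40.00.
Month 1: interest £13.72; balance after payment £708.72.
Month 2: interest £13.23; balance after payment £681.95.
Month 3: interest £12.73; balance after payment £654.68.
Month 4: interest £12.22; balance after payment £626.90.
Month 5: interest £11.70; balance after payment £598.60.
Month 6: interest £11.17; balance after payment £569.78.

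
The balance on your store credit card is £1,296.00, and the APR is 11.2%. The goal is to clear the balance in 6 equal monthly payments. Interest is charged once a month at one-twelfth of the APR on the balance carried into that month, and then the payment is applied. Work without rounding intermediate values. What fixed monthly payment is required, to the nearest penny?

£223.11

Monthly rate r = 11.2%/12 = 0.933333% = 0.00933333.
Level-payment amortization: P = B₀·r / (1 − (1+r)^(−n)) = 1296.00·0.00933333 / (1 − 1.00933^(−6)).
Denominator 1 − (1+r)^(−6) = 0.0542152582.
P = 12.096 / 0.0542152582 ≈ 223.11.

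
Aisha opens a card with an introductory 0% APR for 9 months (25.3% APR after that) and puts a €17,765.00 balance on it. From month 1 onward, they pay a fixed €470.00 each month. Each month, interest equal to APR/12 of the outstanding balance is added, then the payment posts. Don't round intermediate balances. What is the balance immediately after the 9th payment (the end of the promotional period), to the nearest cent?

€13,535.00

Promo months 1–9 at r₀ = 0%/12 = 0; months 10+ at r₁ = 25.3%/12 = 0.0210833.
After month 9 (no interest yet): B = €17,765.00 − 9·€470.00 = €13,535.00.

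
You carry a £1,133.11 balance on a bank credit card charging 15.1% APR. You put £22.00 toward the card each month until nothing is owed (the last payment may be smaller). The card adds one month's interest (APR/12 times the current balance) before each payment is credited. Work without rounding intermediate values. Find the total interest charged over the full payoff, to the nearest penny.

£704.40

Monthly rate r = 15.1%/12 = 1.25833% = 0.0125833.
Payoff takes n = ⌈−ln(1 − rB₀/P)/ln(1+r)⌉ = ⌈83.521⌉ = 84 payments; the last is £11.51.
Total paid = 83·£22.00 + £11.51 = £1,837.51.
Total interest = total paid − principal = £1,837.51 − £1,133.11 = £704.40.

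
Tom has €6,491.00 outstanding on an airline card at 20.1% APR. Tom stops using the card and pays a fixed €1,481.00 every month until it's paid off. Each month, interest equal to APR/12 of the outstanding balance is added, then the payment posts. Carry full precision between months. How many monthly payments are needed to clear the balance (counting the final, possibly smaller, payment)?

5 months

Monthly rate r = 20.1%/12 = 1.675% = 0.01675.
Recurrence: B ← B·(1+r) − €1,481.00.
Month 1: interest €108.72; balance after payment €5,118.72.
Month 2: interest €85.74; balance after payment €3,723.46.
Month 3: interest €62.37; balance after payment €2,304.83.
Month 4: interest €38.61; balance after payment €862.44.
Month 5: interest €14.45; balance after payment €0.00.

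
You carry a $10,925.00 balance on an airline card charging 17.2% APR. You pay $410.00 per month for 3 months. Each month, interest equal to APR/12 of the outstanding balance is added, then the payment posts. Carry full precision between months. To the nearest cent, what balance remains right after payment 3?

$10,153.83

Monthly rate r = 17.2%/12 = 1.43333% = 0.0143333.
Each month: B ← B·(1+r) − $410.00.
Month 1: interest $156.59; balance after payment $10,671.59.
Month 2: interest $152.96; balance after payment $10,414.55.
Month 3: interest $149.28; balance after payment $10,153.83.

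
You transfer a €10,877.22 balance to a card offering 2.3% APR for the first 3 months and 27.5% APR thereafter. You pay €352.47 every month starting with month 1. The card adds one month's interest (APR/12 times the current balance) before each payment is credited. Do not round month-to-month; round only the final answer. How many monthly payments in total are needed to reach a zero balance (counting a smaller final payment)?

49 payments

Promo months 1–3 at r₀ = 2.3%/12 = 0.00191667; months 4+ at r₁ = 27.5%/12 = 0.0229167.
After month 3: iterate B ← B·(1+r₀) − €352.47 for 3 months → €9,880.45.
Then at r₁ with €352.47/mo: n₂ = −ln(1 − r₁·B/P)/ln(1+r₁) ≈ 45.39 → 46 more payments.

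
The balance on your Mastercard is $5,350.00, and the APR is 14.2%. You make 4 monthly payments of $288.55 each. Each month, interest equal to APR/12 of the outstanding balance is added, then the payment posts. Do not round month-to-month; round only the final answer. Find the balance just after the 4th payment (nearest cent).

$4,432.91

Monthly rate r = 14.2%/12 = 1.18333% = 0.0118333.
Each month: B ← B·(1+r) − $288.55.
Month 1: interest $63.31; balance after payment $5,124.76.
Month 2: interest $60.64; balance after payment $4,896.85.
Month 3: interest $57.95; balance after payment $4,666.25.
Month 4: interest $55.22; balance after payment $4,432.91.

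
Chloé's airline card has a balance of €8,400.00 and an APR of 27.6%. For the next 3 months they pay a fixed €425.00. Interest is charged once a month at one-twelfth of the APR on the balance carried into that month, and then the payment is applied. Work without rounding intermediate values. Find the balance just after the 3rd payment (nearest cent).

Monthly rate r = 27.6%/12 = 2.3% = 0.023.
Each month: B ← B·(1+r) − €425.00.
Month 1: interest €193.20; balance after payment €8,168.20.
Month 2: interest €187.87; balance after payment €7,931.07.
Month 3: interest €182.41; balance after payment €7,688.48.

€7,688.48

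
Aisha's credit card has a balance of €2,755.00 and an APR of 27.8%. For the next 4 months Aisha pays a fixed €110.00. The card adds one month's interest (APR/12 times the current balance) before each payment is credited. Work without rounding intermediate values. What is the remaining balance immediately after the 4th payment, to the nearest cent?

Monthly rate r = 27.8%/12 = 2.31667% = 0.0231667.
Each month: B ← B·(1+r) − €110.00.
Month 1: interest €63.82; balance after payment €2,708.82.
Month 2: interest €62.75; balance after payment €2,661.58.
Month 3: interest €61.66; balance after payment €2,613.24.
Month 4: interest €60.54; balance after payment €2,563.78.

€2,563.78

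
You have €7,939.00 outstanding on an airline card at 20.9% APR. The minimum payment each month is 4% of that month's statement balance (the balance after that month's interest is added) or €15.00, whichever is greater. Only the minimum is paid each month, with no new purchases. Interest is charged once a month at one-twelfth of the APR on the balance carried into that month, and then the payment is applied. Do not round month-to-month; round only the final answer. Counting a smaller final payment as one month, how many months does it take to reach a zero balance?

Monthly rate r = 20.9%/12 = 1.74167% = 0.0174167.
While 4% of the post-interest balance exceeds €15.00, each month B ← (B·(1+r))·(1 − 0.04), i.e. B shrinks by the factor (1+r)·0.96 = 0.97672.
This holds for months 1–131. Entering month 132 the balance is €362.78; 4% of the post-interest balance is now below €15.00, so the flat €15.00 minimum applies from here.
From month 132 a fixed €15.00 at rate r clears €362.78 in 32 more payments. Total: 131 + 32 = 163 months.

163 months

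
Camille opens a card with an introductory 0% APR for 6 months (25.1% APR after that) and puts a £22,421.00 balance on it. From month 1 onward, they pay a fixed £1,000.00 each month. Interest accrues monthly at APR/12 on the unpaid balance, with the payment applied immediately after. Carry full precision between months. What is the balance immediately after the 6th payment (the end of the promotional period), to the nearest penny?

£16,421.00

Promo months 1–6 at r₀ = 0%/12 = 0; months 7+ at r₁ = 25.1%/12 = 0.0209167.
After month 6 (no interest yet): B = £22,421.00 − 6·£1,000.00 = £16,421.00.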